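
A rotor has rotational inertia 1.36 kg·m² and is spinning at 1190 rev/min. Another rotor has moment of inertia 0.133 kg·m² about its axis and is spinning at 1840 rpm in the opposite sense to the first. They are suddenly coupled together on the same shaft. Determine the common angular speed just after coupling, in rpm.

No external torque acts about the common axis, so total angular momentum is conserved.
Taking A's sense as positive: L = (1.360)(1190) − (0.1330)(1840) = 1374 kg·m²·rpm.
Combined I = 1.360 + 0.1330 = 1.493 kg·m².
ω_f = L / I = 1374 / 1.493 = 920.1 rpm.

|ω_f| ≈ 920 rpm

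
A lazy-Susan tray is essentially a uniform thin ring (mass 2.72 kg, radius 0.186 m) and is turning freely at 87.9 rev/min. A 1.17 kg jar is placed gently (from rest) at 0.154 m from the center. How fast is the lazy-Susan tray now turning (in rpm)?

The added mass arrives with no angular momentum about the center, and any external torque about the center is negligible, so the system's angular momentum is conserved.
I_p = (2.72)(0.186)² = 0.09410 kg·m².
Added inertia Σmr² = (1.17)(0.154)² = 0.02775 kg·m²; I_f = 0.09410 + 0.02775 = 0.1218 kg·m².
ω_f = I_p ω_i / I_f = (0.09410)(87.9) / 0.1218 = 67.88 rpm.

ω_f ≈ 67.9 rpm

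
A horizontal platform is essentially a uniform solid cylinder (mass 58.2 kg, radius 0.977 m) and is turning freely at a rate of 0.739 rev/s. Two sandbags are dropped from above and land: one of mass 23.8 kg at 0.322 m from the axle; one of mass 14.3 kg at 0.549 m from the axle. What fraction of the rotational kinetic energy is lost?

fraction ≈ 0.196

The added mass arrives with no angular momentum about the axle, and any external torque about the axle is negligible, so the system's angular momentum is conserved.
I_p = ½(58.2)(0.977)² = 27.78 kg·m².
Added inertia Σmr² = (23.8)(0.322)² + (14.3)(0.549)² = 6.778 kg·m²; I_f = 27.78 + 6.778 = 34.55 kg·m².
ω_f = I_p ω_i / I_f = (27.78)(0.739) / 34.55 = 0.5940 rev/s.
KE_i = ½(27.78)(4.643 rad/s)² = 299.4 J; KE_f = ½(34.55)(3.733)² = 240.7 J.
Fraction lost = 0.1961.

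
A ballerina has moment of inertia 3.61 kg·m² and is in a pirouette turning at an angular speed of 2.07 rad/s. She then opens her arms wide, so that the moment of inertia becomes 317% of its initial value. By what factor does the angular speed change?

ω₂/ω₁ ≈ 0.315

Angular momentum about the spin axis is conserved since the torque about it is zero.
I₂ = 3.17 × 3.61 = 11.44 kg·m².
ω₂/ω₁ = I₁/I₂ = 3.610 / 11.44 = 0.3155.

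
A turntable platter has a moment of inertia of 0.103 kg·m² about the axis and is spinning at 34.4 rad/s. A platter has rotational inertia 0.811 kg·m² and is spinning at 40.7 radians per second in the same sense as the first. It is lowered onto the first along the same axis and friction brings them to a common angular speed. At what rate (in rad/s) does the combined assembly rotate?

|ω_f| ≈ 40.0 rad/s

No external torque acts about the common axis, so total angular momentum is conserved.
Taking A's sense as positive: L = (0.1030)(34.4) + (0.8110)(40.7) = 36.55 kg·m²·rad/s.
Combined I = 0.1030 + 0.8110 = 0.9140 kg·m².
ω_f = L / I = 36.55 / 0.9140 = 39.99 rad/s.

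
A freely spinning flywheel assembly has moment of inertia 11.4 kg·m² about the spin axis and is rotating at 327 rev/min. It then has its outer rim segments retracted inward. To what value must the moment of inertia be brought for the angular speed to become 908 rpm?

I₂ ≈ 4.11 kg·m²

No external torque acts about the spin axis, so angular momentum is conserved.
I₂ = I₁ω₁ / ω₂ = (11.4)(327) / (908) = 4.106 kg·m².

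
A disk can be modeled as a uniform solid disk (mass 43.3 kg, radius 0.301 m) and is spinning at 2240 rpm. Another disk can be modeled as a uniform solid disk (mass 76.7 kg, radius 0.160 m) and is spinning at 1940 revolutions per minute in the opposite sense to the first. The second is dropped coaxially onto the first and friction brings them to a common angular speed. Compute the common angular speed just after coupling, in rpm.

No external torque acts about the common axis, so total angular momentum is conserved.
Moments of inertia: I_A = ½(43.3)(0.301)² = 1.962 kg·m²; I_B = ½(76.7)(0.160)² = 0.9818 kg·m².
Taking A's sense as positive: L = (1.962)(2240) − (0.9818)(1940) = 2489 kg·m²·rpm.
Combined I = 1.962 + 0.9818 = 2.943 kg·m².
ω_f = L / I = 2489 / 2.943 = 845.7 rpm.

|ω_f| ≈ 846 rpm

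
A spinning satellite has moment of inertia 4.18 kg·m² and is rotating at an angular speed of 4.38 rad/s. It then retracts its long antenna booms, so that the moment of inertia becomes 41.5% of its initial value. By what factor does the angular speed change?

ω₂/ω₁ ≈ 2.41

With no external torque about the axis, L is conserved: I₁ω₁ = I₂ω₂.
I₂ = 0.415 × 4.18 = 1.735 kg·m².
ω₂/ω₁ = I₁/I₂ = 4.180 / 1.735 = 2.410.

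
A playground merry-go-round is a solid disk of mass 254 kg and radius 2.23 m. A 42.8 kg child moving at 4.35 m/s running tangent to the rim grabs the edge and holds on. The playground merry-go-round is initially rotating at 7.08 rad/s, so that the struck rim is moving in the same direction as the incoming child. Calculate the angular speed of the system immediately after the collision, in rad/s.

The axle reaction passes through the axle and exerts no torque about it; angular momentum about the axle is conserved through the impact.
I_p = ½(254)(2.23)² = 631.6 kg·m². Taking the sense of the child's angular momentum as positive, L_{child} = m v R = (42.8)(4.35)(2.23) = 415.2 kg·m²/s.
L_i = +I_p ω_p + m v R = +(631.6)(7.08) + 415.2 = 4887 kg·m²/s.
After sticking, I_f = I_p + m R² = 631.6 + (42.8)(2.23)² = 844.4 kg·m².
ω_f = L_i / I_f = 4887 / 844.4 = 5.787 rad/s.

|ω_f| ≈ 5.79 rad/s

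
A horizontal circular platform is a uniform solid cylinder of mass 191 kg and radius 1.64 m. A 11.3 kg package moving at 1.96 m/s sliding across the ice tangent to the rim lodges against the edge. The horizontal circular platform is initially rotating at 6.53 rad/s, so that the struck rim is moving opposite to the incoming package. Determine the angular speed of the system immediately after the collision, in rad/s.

About the central axle the impulsive forces during the collision are internal, so angular momentum about that axis is conserved.
I_p = ½(191)(1.64)² = 256.9 kg·m². Taking the sense of the package's angular momentum as positive, L_{package} = m v R = (11.3)(1.96)(1.64) = 36.32 kg·m²/s.
L_i = −I_p ω_p + m v R = −(256.9)(6.53) + 36.32 = -1641 kg·m²/s.
After sticking, I_f = I_p + m R² = 256.9 + (11.3)(1.64)² = 287.2 kg·m².
ω_f = L_i / I_f = -1641 / 287.2 = -5.713 rad/s.

|ω_f| ≈ 5.71 rad/s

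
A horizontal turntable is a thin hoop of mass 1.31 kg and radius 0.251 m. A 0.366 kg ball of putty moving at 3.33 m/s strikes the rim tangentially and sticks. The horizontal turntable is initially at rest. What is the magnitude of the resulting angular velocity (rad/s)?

|ω_f| ≈ 2.90 rad/s

The axle reaction passes through the axle and exerts no torque about it; angular momentum about the axle is conserved through the impact.
I_p = (1.31)(0.251)² = 0.08253 kg·m². Taking the sense of the ball of putty's angular momentum as positive, L_{ball} = m v R = (0.366)(3.33)(0.251) = 0.3059 kg·m²/s.
L_i = 0 + 0.3059 = 0.3059 kg·m²/s.
After sticking, I_f = I_p + m R² = 0.08253 + (0.366)(0.251)² = 0.1056 kg·m².
ω_f = L_i / I_f = 0.3059 / 0.1056 = 2.897 rad/s.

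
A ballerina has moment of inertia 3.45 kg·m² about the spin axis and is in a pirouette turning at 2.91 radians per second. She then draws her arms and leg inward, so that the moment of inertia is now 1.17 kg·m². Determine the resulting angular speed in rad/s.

ω₂ ≈ 8.58 rad/s

Angular momentum about the spin axis is conserved since the torque about it is zero.
ω₂ = I₁ω₁ / I₂ = (3.450)(2.91 rad/s) / (1.170) = 8.581 rad/s.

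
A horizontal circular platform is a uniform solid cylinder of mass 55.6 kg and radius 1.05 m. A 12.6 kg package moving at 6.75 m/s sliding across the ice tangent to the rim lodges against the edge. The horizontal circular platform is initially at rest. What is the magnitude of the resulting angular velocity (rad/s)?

About the central axle the impulsive forces during the collision are internal, so angular momentum about that axis is conserved.
I_p = ½(55.6)(1.05)² = 30.65 kg·m². Taking the sense of the package's angular momentum as positive, L_{package} = m v R = (12.6)(6.75)(1.05) = 89.30 kg·m²/s.
L_i = 0 + 89.30 = 89.30 kg·m²/s.
After sticking, I_f = I_p + m R² = 30.65 + (12.6)(1.05)² = 44.54 kg·m².
ω_f = L_i / I_f = 89.30 / 44.54 = 2.005 rad/s.

|ω_f| ≈ 2.00 rad/s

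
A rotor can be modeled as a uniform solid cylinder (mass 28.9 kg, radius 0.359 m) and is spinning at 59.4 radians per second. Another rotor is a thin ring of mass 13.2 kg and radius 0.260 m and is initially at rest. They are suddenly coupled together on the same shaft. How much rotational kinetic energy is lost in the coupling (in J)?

No external torque acts about the common axis, so total angular momentum is conserved.
Moments of inertia: I_A = ½(28.9)(0.359)² = 1.862 kg·m²; I_B = (13.2)(0.260)² = 0.8923 kg·m².
Taking A's sense as positive: L = (1.862)(59.4) = 110.6 kg·m²·rad/s.
Combined I = 1.862 + 0.8923 = 2.755 kg·m².
ω_f = L / I = 110.6 / 2.755 = 40.16 rad/s.
KE_i = ½ΣIω² = 3285 J; KE_f = ½(2.755)(40.16)² = 2221 J.

ΔKE lost ≈ 1060 J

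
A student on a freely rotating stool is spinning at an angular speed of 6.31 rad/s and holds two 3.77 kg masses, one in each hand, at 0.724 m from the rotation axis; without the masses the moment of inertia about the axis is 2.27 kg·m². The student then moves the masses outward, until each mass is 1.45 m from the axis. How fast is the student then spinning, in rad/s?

Angular momentum about the spin axis is conserved since the torque about it is zero.
I₁ = 2.27 + 2(3.77)(0.724)² = 6.222 kg·m²; I₂ = 2.27 + 2(3.77)(1.45)² = 18.12 kg·m².
ω₂ = I₁ω₁ / I₂ = (6.222)(6.31 rad/s) / (18.12) = 2.166 rad/s.

ω₂ ≈ 2.17 rad/s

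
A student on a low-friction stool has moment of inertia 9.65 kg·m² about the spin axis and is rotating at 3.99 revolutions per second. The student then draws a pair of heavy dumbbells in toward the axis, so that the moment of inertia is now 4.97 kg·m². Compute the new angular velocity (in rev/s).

Angular momentum about the spin axis is conserved since the torque about it is zero.
ω₂ = I₁ω₁ / I₂ = (9.650)(3.99 rev/s) / (4.970) = 7.747 rev/s.

ω₂ ≈ 7.75 rev/s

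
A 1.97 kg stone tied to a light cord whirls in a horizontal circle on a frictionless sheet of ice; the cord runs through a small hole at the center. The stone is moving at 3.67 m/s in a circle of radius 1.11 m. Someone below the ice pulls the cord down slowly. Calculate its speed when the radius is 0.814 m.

Central (radial) force ⇒ zero torque about the center ⇒ m v r is constant.
v₂ = v₁ r₁ / r₂ = (3.67)(1.11) / (0.814) = 5.005 m/s.

v₂ ≈ 5.00 m/s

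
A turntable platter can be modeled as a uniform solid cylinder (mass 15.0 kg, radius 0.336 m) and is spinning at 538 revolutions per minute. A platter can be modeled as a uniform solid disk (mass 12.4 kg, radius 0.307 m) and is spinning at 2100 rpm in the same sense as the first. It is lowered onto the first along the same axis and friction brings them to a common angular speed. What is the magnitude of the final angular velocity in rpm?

|ω_f| ≈ 1180 rpm

The coupling torques are internal; angular momentum about the shared axis is conserved.
Moments of inertia: I_A = ½(15.0)(0.336)² = 0.8467 kg·m²; I_B = ½(12.4)(0.307)² = 0.5843 kg·m².
Taking A's sense as positive: L = (0.8467)(538) + (0.5843)(2100) = 1683 kg·m²·rpm.
Combined I = 0.8467 + 0.5843 = 1.431 kg·m².
ω_f = L / I = 1683 / 1.431 = 1176 rpm.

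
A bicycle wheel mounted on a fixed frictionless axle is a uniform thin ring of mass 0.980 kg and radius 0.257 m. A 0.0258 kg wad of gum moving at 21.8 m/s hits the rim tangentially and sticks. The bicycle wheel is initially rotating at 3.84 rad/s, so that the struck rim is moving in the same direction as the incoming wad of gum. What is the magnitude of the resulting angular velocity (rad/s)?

About the axle the impulsive forces during the collision are internal, so angular momentum about that axis is conserved.
I_p = (0.980)(0.257)² = 0.06473 kg·m². Taking the sense of the wad of gum's angular momentum as positive, L_{wad} = m v R = (0.0258)(21.8)(0.257) = 0.1445 kg·m²/s.
L_i = +I_p ω_p + m v R = +(0.06473)(3.84) + 0.1445 = 0.3931 kg·m²/s.
After sticking, I_f = I_p + m R² = 0.06473 + (0.0258)(0.257)² = 0.06643 kg·m².
ω_f = L_i / I_f = 0.3931 / 0.06643 = 5.917 rad/s.

|ω_f| ≈ 5.92 rad/s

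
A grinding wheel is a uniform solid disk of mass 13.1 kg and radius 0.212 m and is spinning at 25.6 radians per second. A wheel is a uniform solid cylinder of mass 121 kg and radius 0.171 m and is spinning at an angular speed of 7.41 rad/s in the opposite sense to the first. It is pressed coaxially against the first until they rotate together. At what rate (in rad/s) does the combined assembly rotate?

|ω_f| ≈ 2.70 rad/s

No external torque acts about the common axis, so total angular momentum is conserved.
Moments of inertia: I_A = ½(13.1)(0.212)² = 0.2944 kg·m²; I_B = ½(121)(0.171)² = 1.769 kg·m².
Taking A's sense as positive: L = (0.2944)(25.6) − (1.769)(7.41) = -5.573 kg·m²·rad/s.
Combined I = 0.2944 + 1.769 = 2.063 kg·m².
ω_f = L / I = -5.573 / 2.063 = -2.701 rad/s.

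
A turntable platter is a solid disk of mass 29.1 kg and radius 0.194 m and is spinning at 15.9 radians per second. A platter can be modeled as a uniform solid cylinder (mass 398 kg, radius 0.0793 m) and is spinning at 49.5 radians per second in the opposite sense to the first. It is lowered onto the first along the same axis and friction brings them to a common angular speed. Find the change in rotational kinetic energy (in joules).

The coupling torques are internal; angular momentum about the shared axis is conserved.
Moments of inertia: I_A = ½(29.1)(0.194)² = 0.5476 kg·m²; I_B = ½(398)(0.0793)² = 1.251 kg·m².
Taking A's sense as positive: L = (0.5476)(15.9) − (1.251)(49.5) = -53.24 kg·m²·rad/s.
Combined I = 0.5476 + 1.251 = 1.799 kg·m².
ω_f = L / I = -53.24 / 1.799 = -29.59 rad/s.
KE_i = ½ΣIω² = 1602 J; KE_f = ½(1.799)(29.59)² = 787.7 J.

ΔKE ≈ -815 J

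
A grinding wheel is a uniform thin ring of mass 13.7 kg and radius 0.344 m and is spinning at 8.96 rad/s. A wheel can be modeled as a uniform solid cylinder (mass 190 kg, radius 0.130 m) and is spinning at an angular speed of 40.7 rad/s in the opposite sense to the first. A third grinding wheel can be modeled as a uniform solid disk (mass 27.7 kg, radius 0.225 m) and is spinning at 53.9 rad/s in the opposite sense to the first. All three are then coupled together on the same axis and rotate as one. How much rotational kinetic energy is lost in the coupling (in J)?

ΔKE lost ≈ 1410 J

The coupling torques are internal; angular momentum about the shared axis is conserved.
Moments of inertia: I_A = (13.7)(0.344)² = 1.621 kg·m²; I_B = ½(190)(0.130)² = 1.605 kg·m²; I_C = ½(27.7)(0.225)² = 0.7012 kg·m².
Taking A's sense as positive: L = (1.621)(8.96) − (1.605)(40.7) − (0.7012)(53.9) = -88.61 kg·m²·rad/s.
Combined I = 1.621 + 1.605 + 0.7012 = 3.928 kg·m².
ω_f = L / I = -88.61 / 3.928 = -22.56 rad/s.
KE_i = ½ΣIω² = 2413 J; KE_f = ½(3.928)(22.56)² = 999.5 J.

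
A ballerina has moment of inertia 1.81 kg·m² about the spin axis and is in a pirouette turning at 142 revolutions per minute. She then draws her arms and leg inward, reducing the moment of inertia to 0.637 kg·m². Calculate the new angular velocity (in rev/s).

No external torque acts about the spin axis, so angular momentum is conserved.
ω₂ = I₁ω₁ / I₂ = (1.810)(142 rpm) / (0.6370) = 403.5 rpm = 6.725 rev/s.

ω₂ ≈ 6.72 rev/s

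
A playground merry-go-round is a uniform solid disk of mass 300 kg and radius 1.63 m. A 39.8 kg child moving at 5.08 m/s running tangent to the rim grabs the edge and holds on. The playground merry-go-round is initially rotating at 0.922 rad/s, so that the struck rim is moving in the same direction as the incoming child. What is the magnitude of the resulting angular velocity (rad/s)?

|ω_f| ≈ 1.38 rad/s

The axle reaction passes through the axle and exerts no torque about it; angular momentum about the axle is conserved through the impact.
I_p = ½(300)(1.63)² = 398.5 kg·m². Taking the sense of the child's angular momentum as positive, L_{child} = m v R = (39.8)(5.08)(1.63) = 329.6 kg·m²/s.
L_i = +I_p ω_p + m v R = +(398.5)(0.922) + 329.6 = 697.0 kg·m²/s.
After sticking, I_f = I_p + m R² = 398.5 + (39.8)(1.63)² = 504.3 kg·m².
ω_f = L_i / I_f = 697.0 / 504.3 = 1.382 rad/s.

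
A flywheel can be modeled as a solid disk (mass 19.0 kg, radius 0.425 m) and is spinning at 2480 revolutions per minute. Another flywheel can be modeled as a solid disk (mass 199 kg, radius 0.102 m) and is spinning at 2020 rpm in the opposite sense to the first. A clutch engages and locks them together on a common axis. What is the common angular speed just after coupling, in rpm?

No external torque acts about the common axis, so total angular momentum is conserved.
Moments of inertia: I_A = ½(19.0)(0.425)² = 1.716 kg·m²; I_B = ½(199)(0.102)² = 1.035 kg·m².
Taking A's sense as positive: L = (1.716)(2480) − (1.035)(2020) = 2164 kg·m²·rpm.
Combined I = 1.716 + 1.035 = 2.751 kg·m².
ω_f = L / I = 2164 / 2.751 = 786.7 rpm.

|ω_f| ≈ 787 rpm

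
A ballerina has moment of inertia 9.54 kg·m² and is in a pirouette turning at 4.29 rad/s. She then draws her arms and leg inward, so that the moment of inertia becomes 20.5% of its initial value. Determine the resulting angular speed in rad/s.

Angular momentum about the spin axis is conserved since the torque about it is zero.
I₂ = 0.205 × 9.54 = 1.956 kg·m².
ω₂ = I₁ω₁ / I₂ = (9.540)(4.29 rad/s) / (1.956) = 20.93 rad/s.

ω₂ ≈ 20.9 rad/s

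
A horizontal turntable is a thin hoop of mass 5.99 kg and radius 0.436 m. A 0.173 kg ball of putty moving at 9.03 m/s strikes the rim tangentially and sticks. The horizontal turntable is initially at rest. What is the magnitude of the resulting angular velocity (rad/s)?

|ω_f| ≈ 0.581 rad/s

About the axle the impulsive forces during the collision are internal, so angular momentum about that axis is conserved.
I_p = (5.99)(0.436)² = 1.139 kg·m². Taking the sense of the ball of putty's angular momentum as positive, L_{ball} = m v R = (0.173)(9.03)(0.436) = 0.6811 kg·m²/s.
L_i = 0 + 0.6811 = 0.6811 kg·m²/s.
After sticking, I_f = I_p + m R² = 1.139 + (0.173)(0.436)² = 1.172 kg·m².
ω_f = L_i / I_f = 0.6811 / 1.172 = 0.5814 rad/s.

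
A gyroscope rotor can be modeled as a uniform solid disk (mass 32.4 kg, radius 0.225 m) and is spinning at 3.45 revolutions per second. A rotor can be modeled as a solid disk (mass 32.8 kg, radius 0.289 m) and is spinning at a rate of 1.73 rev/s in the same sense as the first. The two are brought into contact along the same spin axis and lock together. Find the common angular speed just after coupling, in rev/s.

The coupling torques are internal; angular momentum about the shared axis is conserved.
Moments of inertia: I_A = ½(32.4)(0.225)² = 0.8201 kg·m²; I_B = ½(32.8)(0.289)² = 1.370 kg·m².
Taking A's sense as positive: L = (0.8201)(3.45) + (1.370)(1.73) = 5.199 kg·m²·rev/s.
Combined I = 0.8201 + 1.370 = 2.190 kg·m².
ω_f = L / I = 5.199 / 2.190 = 2.374 rev/s.

|ω_f| ≈ 2.37 rev/s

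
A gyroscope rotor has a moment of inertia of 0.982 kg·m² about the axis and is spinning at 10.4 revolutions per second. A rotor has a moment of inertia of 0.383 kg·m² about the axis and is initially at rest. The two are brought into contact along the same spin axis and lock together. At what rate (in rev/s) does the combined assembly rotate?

No external torque acts about the common axis, so total angular momentum is conserved.
Taking A's sense as positive: L = (0.9820)(10.4) = 10.21 kg·m²·rev/s.
Combined I = 0.9820 + 0.3830 = 1.365 kg·m².
ω_f = L / I = 10.21 / 1.365 = 7.482 rev/s.

|ω_f| ≈ 7.48 rev/s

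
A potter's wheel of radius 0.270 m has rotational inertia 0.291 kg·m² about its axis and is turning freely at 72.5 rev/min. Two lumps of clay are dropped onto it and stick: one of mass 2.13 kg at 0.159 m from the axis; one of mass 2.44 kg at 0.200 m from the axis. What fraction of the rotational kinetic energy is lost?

The added mass arrives with no angular momentum about the axis, and any external torque about the axis is negligible, so the system's angular momentum is conserved.
Added inertia Σmr² = (2.13)(0.159)² + (2.44)(0.200)² = 0.1514 kg·m²; I_f = 0.2910 + 0.1514 = 0.4424 kg·m².
ω_f = I_p ω_i / I_f = (0.2910)(72.5) / 0.4424 = 47.68 rpm.
KE_i = ½(0.2910)(7.592 rad/s)² = 8.387 J; KE_f = ½(0.4424)(4.993)² = 5.516 J.
Fraction lost = 0.3423.

fraction ≈ 0.342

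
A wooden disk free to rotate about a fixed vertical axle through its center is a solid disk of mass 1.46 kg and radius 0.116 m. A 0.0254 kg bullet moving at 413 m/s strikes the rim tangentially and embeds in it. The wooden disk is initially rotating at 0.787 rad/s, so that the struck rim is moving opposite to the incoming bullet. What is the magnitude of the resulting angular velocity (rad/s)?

About the axle the impulsive forces during the collision are internal, so angular momentum about that axis is conserved.
I_p = ½(1.46)(0.116)² = 0.009823 kg·m². Taking the sense of the bullet's angular momentum as positive, L_{bullet} = m v R = (0.0254)(413)(0.116) = 1.217 kg·m²/s.
L_i = −I_p ω_p + m v R = −(0.009823)(0.787) + 1.217 = 1.209 kg·m²/s.
After sticking, I_f = I_p + m R² = 0.009823 + (0.0254)(0.116)² = 0.01016 kg·m².
ω_f = L_i / I_f = 1.209 / 0.01016 = 119.0 rad/s.

|ω_f| ≈ 119 rad/s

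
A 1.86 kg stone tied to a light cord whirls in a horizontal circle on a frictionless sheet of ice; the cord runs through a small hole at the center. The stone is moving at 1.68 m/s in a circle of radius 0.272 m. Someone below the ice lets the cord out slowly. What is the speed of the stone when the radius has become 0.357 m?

Central (radial) force ⇒ zero torque about the center ⇒ m v r is constant.
v₂ = v₁ r₁ / r₂ = (1.68)(0.272) / (0.357) = 1.280 m/s.

v₂ ≈ 1.28 m/s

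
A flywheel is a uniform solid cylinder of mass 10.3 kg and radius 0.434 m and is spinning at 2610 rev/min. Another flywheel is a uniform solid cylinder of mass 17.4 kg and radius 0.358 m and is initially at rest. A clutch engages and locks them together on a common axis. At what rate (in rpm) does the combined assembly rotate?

|ω_f| ≈ 1210 rpm

No external torque acts about the common axis, so total angular momentum is conserved.
Moments of inertia: I_A = ½(10.3)(0.434)² = 0.9700 kg·m²; I_B = ½(17.4)(0.358)² = 1.115 kg·m².
Taking A's sense as positive: L = (0.9700)(2610) = 2532 kg·m²·rpm.
Combined I = 0.9700 + 1.115 = 2.085 kg·m².
ω_f = L / I = 2532 / 2.085 = 1214 rpm.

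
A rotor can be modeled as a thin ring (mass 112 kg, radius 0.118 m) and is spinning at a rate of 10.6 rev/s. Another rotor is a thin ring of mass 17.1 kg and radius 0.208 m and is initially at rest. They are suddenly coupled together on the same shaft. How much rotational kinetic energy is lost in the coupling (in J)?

The coupling torques are internal; angular momentum about the shared axis is conserved.
Moments of inertia: I_A = (112)(0.118)² = 1.559 kg·m²; I_B = (17.1)(0.208)² = 0.7398 kg·m².
Taking A's sense as positive: L = (1.559)(10.6) = 16.53 kg·m²·rev/s.
Combined I = 1.559 + 0.7398 = 2.299 kg·m².
ω_f = L / I = 16.53 / 2.299 = 7.189 rev/s.
KE_i = ½ΣIω² = 3459 J; KE_f = ½(2.299)(45.17)² = 2346 J.

ΔKE lost ≈ 1110 J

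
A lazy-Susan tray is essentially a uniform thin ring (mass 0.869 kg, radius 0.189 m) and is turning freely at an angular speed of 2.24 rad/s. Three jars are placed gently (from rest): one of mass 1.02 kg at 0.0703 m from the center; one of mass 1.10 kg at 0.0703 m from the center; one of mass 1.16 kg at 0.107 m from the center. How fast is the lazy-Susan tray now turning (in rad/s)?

ω_f ≈ 1.27 rad/s

No external torque acts about the center; L_before = L_after.
I_p = (0.869)(0.189)² = 0.03104 kg·m².
Added inertia Σmr² = (1.02)(0.0703)² + (1.10)(0.0703)² + (1.16)(0.107)² = 0.02376 kg·m²; I_f = 0.03104 + 0.02376 = 0.05480 kg·m².
ω_f = I_p ω_i / I_f = (0.03104)(2.24) / 0.05480 = 1.269 rad/s.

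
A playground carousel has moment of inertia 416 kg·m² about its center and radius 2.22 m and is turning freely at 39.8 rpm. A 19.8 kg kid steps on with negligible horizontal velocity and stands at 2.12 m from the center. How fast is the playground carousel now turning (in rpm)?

ω_f ≈ 32.8 rpm

The added mass arrives with no angular momentum about the center, and any external torque about the center is negligible, so the system's angular momentum is conserved.
Added inertia Σmr² = (19.8)(2.12)² = 88.99 kg·m²; I_f = 416.0 + 88.99 = 505.0 kg·m².
ω_f = I_p ω_i / I_f = (416.0)(39.8) / 505.0 = 32.79 rpm.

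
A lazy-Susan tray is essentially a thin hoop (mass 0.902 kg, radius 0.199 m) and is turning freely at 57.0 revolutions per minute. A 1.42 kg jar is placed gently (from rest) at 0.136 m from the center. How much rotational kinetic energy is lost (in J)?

No external torque acts about the center; L_before = L_after.
I_p = (0.902)(0.199)² = 0.03572 kg·m².
Added inertia Σmr² = (1.42)(0.136)² = 0.02626 kg·m²; I_f = 0.03572 + 0.02626 = 0.06198 kg·m².
ω_f = I_p ω_i / I_f = (0.03572)(57.0) / 0.06198 = 32.85 rpm.
KE_i = ½(0.03572)(5.969 rad/s)² = 0.6363 J; KE_f = ½(0.06198)(3.440)² = 0.3667 J.

energy lost ≈ 0.270 J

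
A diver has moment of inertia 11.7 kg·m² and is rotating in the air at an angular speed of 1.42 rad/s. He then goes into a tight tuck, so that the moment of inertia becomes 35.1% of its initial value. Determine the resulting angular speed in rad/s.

Angular momentum about the spin axis is conserved since the torque about it is zero.
I₂ = 0.351 × 11.7 = 4.107 kg·m².
ω₂ = I₁ω₁ / I₂ = (11.70)(1.42 rad/s) / (4.107) = 4.046 rad/s.

ω₂ ≈ 4.05 rad/s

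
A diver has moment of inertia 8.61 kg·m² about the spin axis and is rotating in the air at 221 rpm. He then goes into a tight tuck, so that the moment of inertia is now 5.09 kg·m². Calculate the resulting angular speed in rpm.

No external torque acts about the spin axis, so angular momentum is conserved.
ω₂ = I₁ω₁ / I₂ = (8.610)(221 rpm) / (5.090) = 373.8 rpm.

ω₂ ≈ 374 rpm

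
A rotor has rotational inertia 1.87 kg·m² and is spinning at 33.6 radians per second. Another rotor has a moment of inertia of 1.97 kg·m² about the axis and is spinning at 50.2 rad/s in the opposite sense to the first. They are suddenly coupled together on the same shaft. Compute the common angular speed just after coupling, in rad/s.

|ω_f| ≈ 9.39 rad/s

No external torque acts about the common axis, so total angular momentum is conserved.
Taking A's sense as positive: L = (1.870)(33.6) − (1.970)(50.2) = -36.06 kg·m²·rad/s.
Combined I = 1.870 + 1.970 = 3.840 kg·m².
ω_f = L / I = -36.06 / 3.840 = -9.391 rad/s.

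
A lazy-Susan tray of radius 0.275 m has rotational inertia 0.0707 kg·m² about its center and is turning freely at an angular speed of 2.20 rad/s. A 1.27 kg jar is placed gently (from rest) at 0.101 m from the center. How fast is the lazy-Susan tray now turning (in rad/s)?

No external torque acts about the center; L_before = L_after.
Added inertia Σmr² = (1.27)(0.101)² = 0.01296 kg·m²; I_f = 0.07070 + 0.01296 = 0.08366 kg·m².
ω_f = I_p ω_i / I_f = (0.07070)(2.20) / 0.08366 = 1.859 rad/s.

ω_f ≈ 1.86 rad/s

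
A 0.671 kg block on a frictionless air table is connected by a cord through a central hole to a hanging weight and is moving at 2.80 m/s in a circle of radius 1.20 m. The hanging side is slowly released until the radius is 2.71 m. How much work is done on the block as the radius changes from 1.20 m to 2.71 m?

Central (radial) force ⇒ zero torque about the center ⇒ m v r is constant.
v₂ = v₁ r₁ / r₂ = (2.80)(1.20) / (2.71) = 1.240 m/s.
W = ΔKE = ½m(v₂² − v₁²) = -2.115 J.

W ≈ -2.11 J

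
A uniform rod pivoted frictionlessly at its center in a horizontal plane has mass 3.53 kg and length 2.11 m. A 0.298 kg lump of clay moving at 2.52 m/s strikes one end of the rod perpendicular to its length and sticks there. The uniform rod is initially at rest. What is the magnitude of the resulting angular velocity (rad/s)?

The axle reaction passes through the pivot and exerts no torque about it; angular momentum about the pivot is conserved through the impact.
I_p = (1/12)(3.53)(2.11)² = 1.310 kg·m². Taking the sense of the lump of clay's angular momentum as positive, L_{lump} = m v R = (0.298)(2.52)(2.11/2) = 0.7923 kg·m²/s.
L_i = 0 + 0.7923 = 0.7923 kg·m²/s.
After sticking, I_f = I_p + m R² = 1.310 + (0.298)(2.11/2)² = 1.641 kg·m².
ω_f = L_i / I_f = 0.7923 / 1.641 = 0.4827 rad/s.

|ω_f| ≈ 0.483 rad/s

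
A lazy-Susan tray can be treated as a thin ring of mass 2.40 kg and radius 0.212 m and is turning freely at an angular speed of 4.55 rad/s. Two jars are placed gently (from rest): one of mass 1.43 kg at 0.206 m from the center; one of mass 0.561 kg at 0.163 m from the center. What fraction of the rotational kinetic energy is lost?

fraction ≈ 0.412

The added mass arrives with no angular momentum about the center, and any external torque about the center is negligible, so the system's angular momentum is conserved.
I_p = (2.40)(0.212)² = 0.1079 kg·m².
Added inertia Σmr² = (1.43)(0.206)² + (0.561)(0.163)² = 0.07559 kg·m²; I_f = 0.1079 + 0.07559 = 0.1835 kg·m².
ω_f = I_p ω_i / I_f = (0.1079)(4.55) / 0.1835 = 2.675 rad/s.
KE_i = ½(0.1079)(4.550 rad/s)² = 1.117 J; KE_f = ½(0.1835)(2.675)² = 0.6565 J.
Fraction lost = 0.4120.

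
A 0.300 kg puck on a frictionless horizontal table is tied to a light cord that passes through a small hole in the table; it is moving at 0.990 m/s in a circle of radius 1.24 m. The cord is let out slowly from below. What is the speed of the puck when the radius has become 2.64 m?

v₂ ≈ 0.465 m/s

The only horizontal force on the mass is along the cord (radial), so it exerts no torque about the hole and angular momentum m v r is conserved.
v₂ = v₁ r₁ / r₂ = (0.990)(1.24) / (2.64) = 0.4650 m/s.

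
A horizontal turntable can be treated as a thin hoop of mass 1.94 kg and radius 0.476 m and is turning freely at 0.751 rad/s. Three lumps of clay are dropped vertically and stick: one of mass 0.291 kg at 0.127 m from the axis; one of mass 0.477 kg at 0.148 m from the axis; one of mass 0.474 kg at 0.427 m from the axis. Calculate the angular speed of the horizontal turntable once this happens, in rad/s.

No external torque acts about the axis; L_before = L_after.
I_p = (1.94)(0.476)² = 0.4396 kg·m².
Added inertia Σmr² = (0.291)(0.127)² + (0.477)(0.148)² + (0.474)(0.427)² = 0.1016 kg·m²; I_f = 0.4396 + 0.1016 = 0.5411 kg·m².
ω_f = I_p ω_i / I_f = (0.4396)(0.751) / 0.5411 = 0.6100 rad/s.

ω_f ≈ 0.610 rad/s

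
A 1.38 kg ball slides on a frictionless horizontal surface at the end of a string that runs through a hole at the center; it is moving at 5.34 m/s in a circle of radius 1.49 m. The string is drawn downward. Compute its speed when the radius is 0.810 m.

The only horizontal force on the mass is along the cord (radial), so it exerts no torque about the hole and angular momentum m v r is conserved.
v₂ = v₁ r₁ / r₂ = (5.34)(1.49) / (0.810) = 9.823 m/s.

v₂ ≈ 9.82 m/s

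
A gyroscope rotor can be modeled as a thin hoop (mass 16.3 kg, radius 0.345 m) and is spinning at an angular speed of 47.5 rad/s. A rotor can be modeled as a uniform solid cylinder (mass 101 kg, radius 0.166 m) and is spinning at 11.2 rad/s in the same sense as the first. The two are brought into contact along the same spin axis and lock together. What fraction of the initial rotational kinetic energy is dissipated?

fraction ≈ 0.235

The coupling torques are internal; angular momentum about the shared axis is conserved.
Moments of inertia: I_A = (16.3)(0.345)² = 1.940 kg·m²; I_B = ½(101)(0.166)² = 1.392 kg·m².
Taking A's sense as positive: L = (1.940)(47.5) + (1.392)(11.2) = 107.7 kg·m²·rad/s.
Combined I = 1.940 + 1.392 = 3.332 kg·m².
ω_f = L / I = 107.7 / 3.332 = 32.34 rad/s.
KE_i = ½ΣIω² = 2276 J; KE_f = ½(3.332)(32.34)² = 1742 J.
Fraction dissipated = (KE_i − KE_f)/KE_i = 0.2346.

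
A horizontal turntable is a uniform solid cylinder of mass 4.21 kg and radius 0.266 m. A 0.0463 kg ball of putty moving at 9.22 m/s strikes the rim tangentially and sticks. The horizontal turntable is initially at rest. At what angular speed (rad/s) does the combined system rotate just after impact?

About the axle the impulsive forces during the collision are internal, so angular momentum about that axis is conserved.
I_p = ½(4.21)(0.266)² = 0.1489 kg·m². Taking the sense of the ball of putty's angular momentum as positive, L_{ball} = m v R = (0.0463)(9.22)(0.266) = 0.1136 kg·m²/s.
L_i = 0 + 0.1136 = 0.1136 kg·m²/s.
After sticking, I_f = I_p + m R² = 0.1489 + (0.0463)(0.266)² = 0.1522 kg·m².
ω_f = L_i / I_f = 0.1136 / 0.1522 = 0.7460 rad/s.

|ω_f| ≈ 0.746 rad/s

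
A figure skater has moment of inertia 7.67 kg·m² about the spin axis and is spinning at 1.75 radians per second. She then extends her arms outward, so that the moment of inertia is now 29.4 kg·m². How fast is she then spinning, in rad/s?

Angular momentum about the spin axis is conserved since the torque about it is zero.
ω₂ = I₁ω₁ / I₂ = (7.670)(1.75 rad/s) / (29.40) = 0.4565 rad/s.

ω₂ ≈ 0.457 rad/s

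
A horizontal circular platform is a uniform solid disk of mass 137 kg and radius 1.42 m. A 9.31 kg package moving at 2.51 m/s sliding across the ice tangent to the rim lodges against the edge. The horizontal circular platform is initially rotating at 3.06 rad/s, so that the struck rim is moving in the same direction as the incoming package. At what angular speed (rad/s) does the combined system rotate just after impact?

|ω_f| ≈ 2.91 rad/s

About the central axle the impulsive forces during the collision are internal, so angular momentum about that axis is conserved.
I_p = ½(137)(1.42)² = 138.1 kg·m². Taking the sense of the package's angular momentum as positive, L_{package} = m v R = (9.31)(2.51)(1.42) = 33.18 kg·m²/s.
L_i = +I_p ω_p + m v R = +(138.1)(3.06) + 33.18 = 455.8 kg·m²/s.
After sticking, I_f = I_p + m R² = 138.1 + (9.31)(1.42)² = 156.9 kg·m².
ω_f = L_i / I_f = 455.8 / 156.9 = 2.905 rad/s.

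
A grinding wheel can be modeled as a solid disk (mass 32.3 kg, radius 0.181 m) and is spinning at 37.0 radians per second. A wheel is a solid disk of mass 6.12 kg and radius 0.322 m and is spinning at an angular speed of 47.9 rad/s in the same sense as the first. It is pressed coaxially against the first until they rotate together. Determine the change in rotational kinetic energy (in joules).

No external torque acts about the common axis, so total angular momentum is conserved.
Moments of inertia: I_A = ½(32.3)(0.181)² = 0.5291 kg·m²; I_B = ½(6.12)(0.322)² = 0.3173 kg·m².
Taking A's sense as positive: L = (0.5291)(37.0) + (0.3173)(47.9) = 34.77 kg·m²·rad/s.
Combined I = 0.5291 + 0.3173 = 0.8464 kg·m².
ω_f = L / I = 34.77 / 0.8464 = 41.09 rad/s.
KE_i = ½ΣIω² = 726.1 J; KE_f = ½(0.8464)(41.09)² = 714.4 J.

ΔKE ≈ -11.8 J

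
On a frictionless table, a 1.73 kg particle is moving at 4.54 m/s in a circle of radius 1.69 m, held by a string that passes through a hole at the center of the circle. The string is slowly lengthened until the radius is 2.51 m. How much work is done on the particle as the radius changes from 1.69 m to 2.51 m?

W ≈ -9.75 J

The only horizontal force on the mass is along the cord (radial), so it exerts no torque about the hole and angular momentum m v r is conserved.
v₂ = v₁ r₁ / r₂ = (4.54)(1.69) / (2.51) = 3.057 m/s.
W = ΔKE = ½m(v₂² − v₁²) = -9.746 J.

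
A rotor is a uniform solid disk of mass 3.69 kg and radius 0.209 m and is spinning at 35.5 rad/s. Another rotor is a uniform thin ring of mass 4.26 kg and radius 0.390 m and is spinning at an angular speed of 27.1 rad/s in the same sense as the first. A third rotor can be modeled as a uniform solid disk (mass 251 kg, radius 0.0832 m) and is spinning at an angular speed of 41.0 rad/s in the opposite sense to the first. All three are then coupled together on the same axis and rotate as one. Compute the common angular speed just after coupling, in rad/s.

|ω_f| ≈ 9.51 rad/s

The coupling torques are internal; angular momentum about the shared axis is conserved.
Moments of inertia: I_A = ½(3.69)(0.209)² = 0.08059 kg·m²; I_B = (4.26)(0.390)² = 0.6479 kg·m²; I_C = ½(251)(0.0832)² = 0.8687 kg·m².
Taking A's sense as positive: L = (0.08059)(35.5) + (0.6479)(27.1) − (0.8687)(41.0) = -15.20 kg·m²·rad/s.
Combined I = 0.08059 + 0.6479 + 0.8687 = 1.597 kg·m².
ω_f = L / I = -15.20 / 1.597 = -9.515 rad/s.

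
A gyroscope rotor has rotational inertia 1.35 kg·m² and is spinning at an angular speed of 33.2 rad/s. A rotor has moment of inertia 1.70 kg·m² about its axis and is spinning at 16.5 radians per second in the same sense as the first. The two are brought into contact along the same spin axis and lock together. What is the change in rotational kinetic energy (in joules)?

ΔKE ≈ -105 J

No external torque acts about the common axis, so total angular momentum is conserved.
Taking A's sense as positive: L = (1.350)(33.2) + (1.700)(16.5) = 72.87 kg·m²·rad/s.
Combined I = 1.350 + 1.700 = 3.050 kg·m².
ω_f = L / I = 72.87 / 3.050 = 23.89 rad/s.
KE_i = ½ΣIω² = 975.4 J; KE_f = ½(3.050)(23.89)² = 870.5 J.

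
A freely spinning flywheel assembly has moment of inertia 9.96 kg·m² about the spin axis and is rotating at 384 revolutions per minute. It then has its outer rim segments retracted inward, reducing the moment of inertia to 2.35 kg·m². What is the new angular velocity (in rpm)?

ω₂ ≈ 1630 rpm

Angular momentum about the spin axis is conserved since the torque about it is zero.
ω₂ = I₁ω₁ / I₂ = (9.960)(384 rpm) / (2.350) = 1628 rpm.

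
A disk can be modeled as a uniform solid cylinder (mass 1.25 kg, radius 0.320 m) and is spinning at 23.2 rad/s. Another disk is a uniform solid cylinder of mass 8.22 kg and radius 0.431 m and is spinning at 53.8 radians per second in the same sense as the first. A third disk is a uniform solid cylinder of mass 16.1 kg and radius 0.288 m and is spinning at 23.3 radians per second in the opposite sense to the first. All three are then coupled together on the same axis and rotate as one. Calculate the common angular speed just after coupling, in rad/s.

|ω_f| ≈ 18.1 rad/s

The coupling torques are internal; angular momentum about the shared axis is conserved.
Moments of inertia: I_A = ½(1.25)(0.320)² = 0.06400 kg·m²; I_B = ½(8.22)(0.431)² = 0.7635 kg·m²; I_C = ½(16.1)(0.288)² = 0.6677 kg·m².
Taking A's sense as positive: L = (0.06400)(23.2) + (0.7635)(53.8) − (0.6677)(23.3) = 27.00 kg·m²·rad/s.
Combined I = 0.06400 + 0.7635 + 0.6677 = 1.495 kg·m².
ω_f = L / I = 27.00 / 1.495 = 18.06 rad/s.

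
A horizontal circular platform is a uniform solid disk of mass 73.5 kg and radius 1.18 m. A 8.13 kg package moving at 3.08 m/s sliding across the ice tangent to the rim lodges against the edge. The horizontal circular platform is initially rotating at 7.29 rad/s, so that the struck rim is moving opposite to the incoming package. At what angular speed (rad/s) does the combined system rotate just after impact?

|ω_f| ≈ 5.50 rad/s

The axle reaction passes through the central axle and exerts no torque about it; angular momentum about the central axle is conserved through the impact.
I_p = ½(73.5)(1.18)² = 51.17 kg·m². Taking the sense of the package's angular momentum as positive, L_{package} = m v R = (8.13)(3.08)(1.18) = 29.55 kg·m²/s.
L_i = −I_p ω_p + m v R = −(51.17)(7.29) + 29.55 = -343.5 kg·m²/s.
After sticking, I_f = I_p + m R² = 51.17 + (8.13)(1.18)² = 62.49 kg·m².
ω_f = L_i / I_f = -343.5 / 62.49 = -5.497 rad/s.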